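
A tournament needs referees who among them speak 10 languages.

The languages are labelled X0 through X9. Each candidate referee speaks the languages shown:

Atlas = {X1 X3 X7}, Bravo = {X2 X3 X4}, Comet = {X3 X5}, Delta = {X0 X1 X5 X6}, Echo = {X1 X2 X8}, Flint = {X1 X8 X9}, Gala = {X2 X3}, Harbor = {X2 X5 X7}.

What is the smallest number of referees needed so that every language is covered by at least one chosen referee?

4

Atlas and Bravo and Delta and Flint together: Atlas ∪ Bravo ∪ Delta ∪ Flint = {X0, X1, X2, X3, X4, X5, X6, X7, X8, X9} — every language is covered.
Only Flint contains X9, so Flint is forced; the remaining 7 languages need at least 3 more referees (each remaining referee adds at most 3) — so at least 4 referees are needed, and 4 is optimal.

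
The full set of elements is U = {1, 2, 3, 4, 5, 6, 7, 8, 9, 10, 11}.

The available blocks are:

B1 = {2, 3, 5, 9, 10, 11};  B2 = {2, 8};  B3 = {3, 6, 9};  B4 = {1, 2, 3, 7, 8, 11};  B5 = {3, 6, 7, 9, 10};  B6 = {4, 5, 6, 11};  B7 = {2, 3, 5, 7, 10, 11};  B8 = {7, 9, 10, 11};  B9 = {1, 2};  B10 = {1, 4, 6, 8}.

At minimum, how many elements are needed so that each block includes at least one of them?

3

The 3 elements {2, 4, 9} hit every block.
No choice of 2 elements meets every block, so 3 is the minimum.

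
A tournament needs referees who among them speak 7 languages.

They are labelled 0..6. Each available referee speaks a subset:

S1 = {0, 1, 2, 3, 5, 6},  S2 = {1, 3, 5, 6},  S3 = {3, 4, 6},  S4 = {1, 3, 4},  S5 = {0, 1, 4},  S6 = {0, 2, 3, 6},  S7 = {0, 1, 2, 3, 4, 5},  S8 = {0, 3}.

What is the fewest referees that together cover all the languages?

Take {S3, S7}. Their union is {0, 1, 2, 3, 4, 5, 6}, which is all 7 languages.
No single referee has all 7 languages (the largest, S1, has 6), so 2 is optimal.

2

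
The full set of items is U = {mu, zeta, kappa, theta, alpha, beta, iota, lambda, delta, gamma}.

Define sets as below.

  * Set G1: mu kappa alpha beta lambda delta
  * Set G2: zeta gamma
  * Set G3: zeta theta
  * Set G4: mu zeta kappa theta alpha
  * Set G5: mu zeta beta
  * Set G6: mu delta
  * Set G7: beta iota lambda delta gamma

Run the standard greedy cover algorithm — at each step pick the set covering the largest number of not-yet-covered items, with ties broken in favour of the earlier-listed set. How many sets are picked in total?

4

Greedy: pick G1 (covers 6 new) → pick G2 (covers 2 new) → pick G3 (covers 1 new) → pick G7 (covers 1 new). Total picks: 4.
(The true minimum cover uses only 2 sets, so greedy is not optimal here.)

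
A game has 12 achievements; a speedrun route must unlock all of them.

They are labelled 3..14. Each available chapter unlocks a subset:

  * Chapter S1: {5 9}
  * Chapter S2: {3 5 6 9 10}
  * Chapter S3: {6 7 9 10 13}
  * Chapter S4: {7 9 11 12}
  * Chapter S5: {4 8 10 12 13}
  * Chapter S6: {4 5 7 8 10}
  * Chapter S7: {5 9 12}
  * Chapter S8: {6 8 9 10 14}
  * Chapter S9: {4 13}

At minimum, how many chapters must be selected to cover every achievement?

S2 and S4 and S5 and S8 together: S2 ∪ S4 ∪ S5 ∪ S8 = {3, 4, 5, 6, 7, 8, 9, 10, 11, 12, 13, 14} — every achievement is covered.
Only S8 contains 14, so S8 is forced; the remaining 7 achievements need at least 3 more chapters (each remaining chapter adds at most 3) — so at least 4 chapters are needed, and 4 is optimal.

4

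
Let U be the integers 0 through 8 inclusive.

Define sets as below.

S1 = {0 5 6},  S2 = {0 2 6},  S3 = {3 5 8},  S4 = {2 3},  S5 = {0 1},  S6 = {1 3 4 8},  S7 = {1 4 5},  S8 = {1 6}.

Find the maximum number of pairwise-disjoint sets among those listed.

2

S4, S8 are pairwise disjoint (S4={2,3}; S8={1,6}).
Every remaining set overlaps one of these, and no 3 of the listed sets are pairwise disjoint, so 2 is the maximum.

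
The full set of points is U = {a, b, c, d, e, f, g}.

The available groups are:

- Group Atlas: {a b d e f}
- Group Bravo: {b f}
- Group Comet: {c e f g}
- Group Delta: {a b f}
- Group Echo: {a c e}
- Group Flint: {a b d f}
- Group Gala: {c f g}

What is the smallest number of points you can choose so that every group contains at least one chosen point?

Take H = {b, c}. Each listed group contains at least one of these, so H is a hitting set of size 2.
The groups Bravo, Echo are pairwise disjoint, so any hitting set needs a separate point for each — at least 2. Hence 2 is optimal.

2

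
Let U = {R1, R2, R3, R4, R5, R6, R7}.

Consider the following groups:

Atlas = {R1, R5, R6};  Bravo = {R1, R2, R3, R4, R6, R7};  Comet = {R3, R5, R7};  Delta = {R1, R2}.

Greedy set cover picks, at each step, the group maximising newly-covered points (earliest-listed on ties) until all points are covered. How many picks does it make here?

2

Greedy: pick Bravo (covers 6 new) → pick Atlas (covers 1 new). Total picks: 2.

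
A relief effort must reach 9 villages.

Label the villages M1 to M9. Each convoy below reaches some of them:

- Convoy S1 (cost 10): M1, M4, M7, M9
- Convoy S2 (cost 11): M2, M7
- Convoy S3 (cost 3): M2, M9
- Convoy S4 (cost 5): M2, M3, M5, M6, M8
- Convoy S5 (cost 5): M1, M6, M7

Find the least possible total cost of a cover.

S1, S4 together cover every village (S1 ∪ S4 = {M1, M2, M3, M4, M5, M6, M7, M8, M9}); total cost 10 + 5 = 15.
No covering selection has total cost below 15.

15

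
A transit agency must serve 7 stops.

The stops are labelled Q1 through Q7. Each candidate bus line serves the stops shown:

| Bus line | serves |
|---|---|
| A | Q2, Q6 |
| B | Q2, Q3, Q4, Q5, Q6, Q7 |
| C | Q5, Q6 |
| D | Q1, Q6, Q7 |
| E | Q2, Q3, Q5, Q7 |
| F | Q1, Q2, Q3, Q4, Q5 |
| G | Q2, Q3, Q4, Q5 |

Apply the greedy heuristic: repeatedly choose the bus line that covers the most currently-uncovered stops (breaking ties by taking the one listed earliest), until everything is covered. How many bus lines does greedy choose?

2

Greedy: pick B (covers 6 new) → pick D (covers 1 new). Total picks: 2.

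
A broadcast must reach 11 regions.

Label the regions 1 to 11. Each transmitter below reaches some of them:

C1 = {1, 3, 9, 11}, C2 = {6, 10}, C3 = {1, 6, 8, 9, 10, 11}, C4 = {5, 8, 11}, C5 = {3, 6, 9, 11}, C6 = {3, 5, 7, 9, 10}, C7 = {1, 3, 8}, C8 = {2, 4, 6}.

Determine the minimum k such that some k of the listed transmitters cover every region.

3

C3 and C6 and C8 together: C3 ∪ C6 ∪ C8 = {1, 2, 3, 4, 5, 6, 7, 8, 9, 10, 11} — every region is covered.
Only C8 contains 2, so C8 is forced; the remaining 8 regions need at least 2 more transmitters (each remaining transmitter adds at most 5) — so at least 3 transmitters are needed, and 3 is optimal.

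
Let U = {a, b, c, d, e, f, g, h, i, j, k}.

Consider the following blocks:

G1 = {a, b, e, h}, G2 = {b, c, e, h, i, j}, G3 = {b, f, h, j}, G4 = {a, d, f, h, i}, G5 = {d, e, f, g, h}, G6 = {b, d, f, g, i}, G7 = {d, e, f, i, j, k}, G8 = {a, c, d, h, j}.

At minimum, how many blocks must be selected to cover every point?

G6, G7, and G8 cover everything between them: the union {a, b, c, d, e, f, g, h, i, j, k} is all of U.
Only G7 contains k, so G7 is forced; the remaining 5 points need at least 2 more blocks (each remaining block adds at most 3) — so at least 3 blocks are needed, and 3 is optimal.

3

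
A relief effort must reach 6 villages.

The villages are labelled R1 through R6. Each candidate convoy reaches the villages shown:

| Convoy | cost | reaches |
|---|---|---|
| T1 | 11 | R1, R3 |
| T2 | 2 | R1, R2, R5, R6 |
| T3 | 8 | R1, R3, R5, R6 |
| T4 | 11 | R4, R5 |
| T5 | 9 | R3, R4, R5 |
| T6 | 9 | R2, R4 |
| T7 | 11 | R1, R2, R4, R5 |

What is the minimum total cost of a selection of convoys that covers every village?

T2, T5 together cover every village (T2 ∪ T5 = {R1, R2, R3, R4, R5, R6}); total cost 2 + 9 = 11.
No covering selection has total cost below 11.

11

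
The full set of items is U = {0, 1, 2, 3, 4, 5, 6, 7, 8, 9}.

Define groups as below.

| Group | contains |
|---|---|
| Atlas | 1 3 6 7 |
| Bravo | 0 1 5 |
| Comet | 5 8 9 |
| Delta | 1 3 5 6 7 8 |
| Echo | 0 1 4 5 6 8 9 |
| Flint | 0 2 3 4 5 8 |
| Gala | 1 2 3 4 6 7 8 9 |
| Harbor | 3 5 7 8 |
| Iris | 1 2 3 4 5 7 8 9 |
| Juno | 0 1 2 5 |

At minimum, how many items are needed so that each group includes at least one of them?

The 2 items {1, 8} hit every group.
The groups Atlas, Comet are pairwise disjoint, so any hitting set needs a separate item for each — at least 2. Hence 2 is optimal.

2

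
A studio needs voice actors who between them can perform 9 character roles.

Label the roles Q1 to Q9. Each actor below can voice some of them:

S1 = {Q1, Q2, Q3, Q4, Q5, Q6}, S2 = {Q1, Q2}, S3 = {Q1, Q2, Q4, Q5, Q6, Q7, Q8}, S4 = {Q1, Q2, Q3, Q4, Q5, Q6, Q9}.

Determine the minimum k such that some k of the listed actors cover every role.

S3 and S4 together: S3 ∪ S4 = {Q1, Q2, Q3, Q4, Q5, Q6, Q7, Q8, Q9} — every role is covered.
No single actor has all 9 roles (the largest, S3, has 7), so 2 is optimal.

2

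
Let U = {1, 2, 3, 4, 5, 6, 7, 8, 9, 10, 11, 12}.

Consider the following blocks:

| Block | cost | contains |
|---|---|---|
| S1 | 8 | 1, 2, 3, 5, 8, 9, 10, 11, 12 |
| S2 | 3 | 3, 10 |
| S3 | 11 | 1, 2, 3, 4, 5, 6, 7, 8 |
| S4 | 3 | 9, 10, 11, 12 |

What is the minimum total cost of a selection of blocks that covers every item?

14

S3, S4 together cover every item (S3 ∪ S4 = {1, 2, 3, 4, 5, 6, 7, 8, 9, 10, 11, 12}); total cost 11 + 3 = 14.
No covering selection has total cost below 14.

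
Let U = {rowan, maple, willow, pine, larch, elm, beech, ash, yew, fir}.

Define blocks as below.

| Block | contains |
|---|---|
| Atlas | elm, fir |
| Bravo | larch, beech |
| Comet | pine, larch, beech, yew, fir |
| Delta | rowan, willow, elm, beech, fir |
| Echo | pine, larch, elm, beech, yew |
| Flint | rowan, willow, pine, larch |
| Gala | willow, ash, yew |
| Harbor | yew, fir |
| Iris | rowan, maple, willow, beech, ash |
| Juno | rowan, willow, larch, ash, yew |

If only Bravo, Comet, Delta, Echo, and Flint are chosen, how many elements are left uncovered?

Union of Bravo, Comet, Delta, Echo, Flint = {rowan, willow, pine, larch, elm, beech, yew, fir}.
Not covered: maple, ash — 2 elements.

2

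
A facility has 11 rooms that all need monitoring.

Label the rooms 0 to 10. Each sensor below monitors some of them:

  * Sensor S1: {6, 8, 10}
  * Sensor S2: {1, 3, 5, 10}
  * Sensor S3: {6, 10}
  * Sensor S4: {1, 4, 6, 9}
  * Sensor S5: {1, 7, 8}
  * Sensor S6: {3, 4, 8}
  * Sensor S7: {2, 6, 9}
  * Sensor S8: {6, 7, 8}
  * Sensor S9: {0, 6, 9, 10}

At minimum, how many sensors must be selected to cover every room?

5

S2 and S4 and S7 and S8 and S9 together: S2 ∪ S4 ∪ S7 ∪ S8 ∪ S9 = {0, 1, 2, 3, 4, 5, 6, 7, 8, 9, 10} — every room is covered.
No 4 of the 9 sensors cover everything (all 126 combinations miss at least one room), so 5 is optimal.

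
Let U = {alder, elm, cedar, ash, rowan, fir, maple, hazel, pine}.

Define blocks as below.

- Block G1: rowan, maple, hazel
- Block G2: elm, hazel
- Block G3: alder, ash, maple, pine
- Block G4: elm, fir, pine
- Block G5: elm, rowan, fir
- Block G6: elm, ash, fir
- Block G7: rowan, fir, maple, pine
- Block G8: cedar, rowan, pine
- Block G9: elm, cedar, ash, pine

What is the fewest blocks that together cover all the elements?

G2 and G3 and G7 and G8 together: G2 ∪ G3 ∪ G7 ∪ G8 = {alder, elm, cedar, ash, rowan, fir, maple, hazel, pine} — every element is covered.
No 3 of the 9 blocks cover everything (all 84 combinations miss at least one element), so 4 is optimal.

4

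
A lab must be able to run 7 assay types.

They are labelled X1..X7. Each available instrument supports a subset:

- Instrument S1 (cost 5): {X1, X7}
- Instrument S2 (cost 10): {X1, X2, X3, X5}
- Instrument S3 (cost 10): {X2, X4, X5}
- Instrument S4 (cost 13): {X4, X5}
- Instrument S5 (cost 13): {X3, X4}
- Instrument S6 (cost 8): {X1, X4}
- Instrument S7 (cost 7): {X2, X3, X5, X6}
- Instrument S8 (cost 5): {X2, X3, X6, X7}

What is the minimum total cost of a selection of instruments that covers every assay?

20

S1, S3, S8 together cover every assay (S1 ∪ S3 ∪ S8 = {X1, X2, X3, X4, X5, X6, X7}); total cost 5 + 10 + 5 = 20.
No covering selection has total cost below 20.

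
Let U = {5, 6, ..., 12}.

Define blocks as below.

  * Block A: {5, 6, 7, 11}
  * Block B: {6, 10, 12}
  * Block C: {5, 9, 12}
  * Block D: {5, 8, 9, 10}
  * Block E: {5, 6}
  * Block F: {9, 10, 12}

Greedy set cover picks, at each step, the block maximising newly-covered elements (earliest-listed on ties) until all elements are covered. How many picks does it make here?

3

Greedy: pick A (covers 4 new) → pick D (covers 3 new) → pick B (covers 1 new). Total picks: 3.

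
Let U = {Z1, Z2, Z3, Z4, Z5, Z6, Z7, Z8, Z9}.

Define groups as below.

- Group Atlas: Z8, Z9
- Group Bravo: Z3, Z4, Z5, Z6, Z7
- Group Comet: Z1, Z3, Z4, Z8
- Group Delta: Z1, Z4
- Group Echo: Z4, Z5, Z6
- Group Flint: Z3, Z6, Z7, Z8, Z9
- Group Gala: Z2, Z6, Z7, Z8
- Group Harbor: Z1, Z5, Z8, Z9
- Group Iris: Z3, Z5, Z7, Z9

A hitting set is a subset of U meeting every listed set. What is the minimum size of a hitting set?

3

Take H = {Z4, Z5, Z8}. Each listed group contains at least one of these, so H is a hitting set of size 3.
No choice of 2 items meets every group, so 3 is the minimum.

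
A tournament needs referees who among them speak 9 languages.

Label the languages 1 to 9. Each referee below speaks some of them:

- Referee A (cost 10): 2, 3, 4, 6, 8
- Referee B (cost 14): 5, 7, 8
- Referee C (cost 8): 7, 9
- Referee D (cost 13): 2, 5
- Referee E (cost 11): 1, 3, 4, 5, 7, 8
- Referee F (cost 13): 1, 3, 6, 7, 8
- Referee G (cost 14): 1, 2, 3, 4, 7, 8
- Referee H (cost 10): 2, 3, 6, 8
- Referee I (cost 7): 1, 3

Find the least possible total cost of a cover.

29

A, C, E together cover every language (A ∪ C ∪ E = {1, 2, 3, 4, 5, 6, 7, 8, 9}); total cost 10 + 8 + 11 = 29.
No covering selection has total cost below 29.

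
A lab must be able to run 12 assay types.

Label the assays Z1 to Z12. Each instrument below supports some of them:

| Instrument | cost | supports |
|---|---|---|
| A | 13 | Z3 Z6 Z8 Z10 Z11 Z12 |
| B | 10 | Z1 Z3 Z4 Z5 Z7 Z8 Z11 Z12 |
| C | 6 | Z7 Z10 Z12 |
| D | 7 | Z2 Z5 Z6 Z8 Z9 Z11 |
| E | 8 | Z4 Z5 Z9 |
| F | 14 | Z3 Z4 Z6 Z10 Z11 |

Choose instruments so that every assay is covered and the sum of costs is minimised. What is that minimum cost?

B, C, D together cover every assay (B ∪ C ∪ D = {Z1, Z2, Z3, Z4, Z5, Z6, Z7, Z8, Z9, Z10, Z11, Z12}); total cost 10 + 6 + 7 = 23.
No covering selection has total cost below 23.

23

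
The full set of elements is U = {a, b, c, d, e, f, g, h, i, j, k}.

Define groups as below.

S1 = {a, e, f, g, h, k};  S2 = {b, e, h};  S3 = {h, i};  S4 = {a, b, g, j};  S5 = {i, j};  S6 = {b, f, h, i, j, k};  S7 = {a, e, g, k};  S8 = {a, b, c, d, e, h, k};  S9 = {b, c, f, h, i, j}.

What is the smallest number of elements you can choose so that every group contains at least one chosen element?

The 3 elements {b, e, i} hit every group.
No choice of 2 elements meets every group, so 3 is the minimum.

3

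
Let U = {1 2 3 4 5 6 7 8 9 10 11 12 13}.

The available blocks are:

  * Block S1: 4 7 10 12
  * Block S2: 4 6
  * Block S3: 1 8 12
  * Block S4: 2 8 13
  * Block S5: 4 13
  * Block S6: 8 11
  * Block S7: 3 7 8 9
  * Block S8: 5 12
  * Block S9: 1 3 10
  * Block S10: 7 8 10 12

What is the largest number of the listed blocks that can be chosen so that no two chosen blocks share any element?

4

S2, S6, S8, S9 are pairwise disjoint (S2={4,6}; S6={8,11}; S8={5,12}; S9={1,3,10}).
Every remaining block overlaps one of these, and no 5 of the listed blocks are pairwise disjoint, so 4 is the maximum.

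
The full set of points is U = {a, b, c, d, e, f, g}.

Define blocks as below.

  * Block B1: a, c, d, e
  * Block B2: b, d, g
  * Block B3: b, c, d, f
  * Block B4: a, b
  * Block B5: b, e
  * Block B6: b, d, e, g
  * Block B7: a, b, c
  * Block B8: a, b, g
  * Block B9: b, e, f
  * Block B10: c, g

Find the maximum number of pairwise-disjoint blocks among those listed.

2

B9, B10 are pairwise disjoint (B9={b,e,f}; B10={c,g}).
Every remaining block overlaps one of these, and no 3 of the listed blocks are pairwise disjoint, so 2 is the maximum.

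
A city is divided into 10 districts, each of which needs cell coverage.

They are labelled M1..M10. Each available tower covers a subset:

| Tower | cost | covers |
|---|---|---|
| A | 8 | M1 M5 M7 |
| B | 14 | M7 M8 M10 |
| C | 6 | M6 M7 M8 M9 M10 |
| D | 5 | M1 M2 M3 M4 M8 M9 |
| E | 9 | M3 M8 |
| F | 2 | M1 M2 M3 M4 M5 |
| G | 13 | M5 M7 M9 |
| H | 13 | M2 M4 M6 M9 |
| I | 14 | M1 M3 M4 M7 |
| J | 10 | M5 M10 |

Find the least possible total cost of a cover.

C, F together cover every district (C ∪ F = {M1, M2, M3, M4, M5, M6, M7, M8, M9, M10}); total cost 6 + 2 = 8.
No covering selection has total cost below 8.

8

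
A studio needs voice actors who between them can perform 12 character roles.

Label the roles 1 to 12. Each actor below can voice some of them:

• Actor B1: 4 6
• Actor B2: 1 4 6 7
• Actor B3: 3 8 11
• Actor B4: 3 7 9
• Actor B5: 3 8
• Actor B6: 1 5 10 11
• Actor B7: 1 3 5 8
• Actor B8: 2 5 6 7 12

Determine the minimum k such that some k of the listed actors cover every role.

5

B2 and B3 and B4 and B6 and B8 together: B2 ∪ B3 ∪ B4 ∪ B6 ∪ B8 = {1, 2, 3, 4, 5, 6, 7, 8, 9, 10, 11, 12} — every role is covered.
No 4 of the 8 actors cover everything (all 70 combinations miss at least one role), so 5 is optimal.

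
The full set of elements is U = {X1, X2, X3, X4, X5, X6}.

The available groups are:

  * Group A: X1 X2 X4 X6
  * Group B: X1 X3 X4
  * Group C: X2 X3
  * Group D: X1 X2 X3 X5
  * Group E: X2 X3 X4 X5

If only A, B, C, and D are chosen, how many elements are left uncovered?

0

Union of A, B, C, D = {X1, X2, X3, X4, X5, X6} — that's every element, so 0 are uncovered.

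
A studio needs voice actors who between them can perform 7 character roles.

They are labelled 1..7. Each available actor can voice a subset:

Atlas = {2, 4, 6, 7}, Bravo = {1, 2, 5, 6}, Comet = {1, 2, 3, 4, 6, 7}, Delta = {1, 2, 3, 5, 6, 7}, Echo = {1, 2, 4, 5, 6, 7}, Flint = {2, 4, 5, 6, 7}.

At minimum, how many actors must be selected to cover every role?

2

Take {Comet, Echo}. Their union is {1, 2, 3, 4, 5, 6, 7}, which is all 7 roles.
No single actor has all 7 roles (the largest, Comet, has 6), so 2 is optimal.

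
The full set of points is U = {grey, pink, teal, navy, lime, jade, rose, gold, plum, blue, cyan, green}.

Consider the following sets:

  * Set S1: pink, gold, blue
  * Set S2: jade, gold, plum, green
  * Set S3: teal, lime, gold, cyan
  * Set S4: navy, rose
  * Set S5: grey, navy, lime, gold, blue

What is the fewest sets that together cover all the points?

5

S1, S2, S3, S4, and S5 cover everything between them: the union {grey, pink, teal, navy, lime, jade, rose, gold, plum, blue, cyan, green} is all of U.
No 4 of the 5 sets cover everything (all 5 combinations miss at least one point), so 5 is optimal.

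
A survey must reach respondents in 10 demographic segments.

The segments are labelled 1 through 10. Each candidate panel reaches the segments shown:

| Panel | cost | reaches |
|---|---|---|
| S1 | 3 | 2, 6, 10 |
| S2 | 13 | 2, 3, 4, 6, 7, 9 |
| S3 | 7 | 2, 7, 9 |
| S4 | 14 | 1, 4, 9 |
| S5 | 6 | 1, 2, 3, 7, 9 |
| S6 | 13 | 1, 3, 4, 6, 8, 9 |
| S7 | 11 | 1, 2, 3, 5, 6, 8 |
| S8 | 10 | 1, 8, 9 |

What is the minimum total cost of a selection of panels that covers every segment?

S1, S2, S7 together cover every segment (S1 ∪ S2 ∪ S7 = {1, 2, 3, 4, 5, 6, 7, 8, 9, 10}); total cost 3 + 13 + 11 = 27.
The greedy pick S1, S5, S7, S2 costs 33; no covering selection beats 27.

27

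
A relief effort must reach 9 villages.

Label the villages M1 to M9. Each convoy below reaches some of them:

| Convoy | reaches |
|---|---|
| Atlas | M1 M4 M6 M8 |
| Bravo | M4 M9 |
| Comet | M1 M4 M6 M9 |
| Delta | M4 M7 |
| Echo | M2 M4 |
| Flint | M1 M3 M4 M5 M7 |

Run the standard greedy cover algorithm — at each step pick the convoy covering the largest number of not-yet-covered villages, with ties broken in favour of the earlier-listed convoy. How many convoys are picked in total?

Greedy: pick Flint (covers 5 new) → pick Atlas (covers 2 new) → pick Bravo (covers 1 new) → pick Echo (covers 1 new). Total picks: 4.

4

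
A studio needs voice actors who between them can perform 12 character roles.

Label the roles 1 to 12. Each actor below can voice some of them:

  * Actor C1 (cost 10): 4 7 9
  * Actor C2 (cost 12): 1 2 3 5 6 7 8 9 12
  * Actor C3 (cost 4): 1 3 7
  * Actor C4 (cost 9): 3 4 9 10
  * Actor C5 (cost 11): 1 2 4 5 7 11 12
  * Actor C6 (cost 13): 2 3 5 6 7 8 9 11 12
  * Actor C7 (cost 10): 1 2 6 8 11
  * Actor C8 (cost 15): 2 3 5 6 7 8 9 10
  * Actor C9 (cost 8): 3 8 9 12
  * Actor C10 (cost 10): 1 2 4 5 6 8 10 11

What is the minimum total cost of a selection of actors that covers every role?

22

C3, C9, C10 together cover every role (C3 ∪ C9 ∪ C10 = {1, 2, 3, 4, 5, 6, 7, 8, 9, 10, 11, 12}); total cost 4 + 8 + 10 = 22.
No covering selection has total cost below 22.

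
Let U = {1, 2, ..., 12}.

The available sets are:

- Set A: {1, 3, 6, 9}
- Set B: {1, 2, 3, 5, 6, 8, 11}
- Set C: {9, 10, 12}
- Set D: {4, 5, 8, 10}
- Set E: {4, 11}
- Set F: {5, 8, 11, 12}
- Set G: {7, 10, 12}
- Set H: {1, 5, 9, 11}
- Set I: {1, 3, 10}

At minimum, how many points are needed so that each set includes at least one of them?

The 3 points {3, 10, 11} hit every set.
The sets A, E, G are pairwise disjoint, so any hitting set needs a separate point for each — at least 3. Hence 3 is optimal.

3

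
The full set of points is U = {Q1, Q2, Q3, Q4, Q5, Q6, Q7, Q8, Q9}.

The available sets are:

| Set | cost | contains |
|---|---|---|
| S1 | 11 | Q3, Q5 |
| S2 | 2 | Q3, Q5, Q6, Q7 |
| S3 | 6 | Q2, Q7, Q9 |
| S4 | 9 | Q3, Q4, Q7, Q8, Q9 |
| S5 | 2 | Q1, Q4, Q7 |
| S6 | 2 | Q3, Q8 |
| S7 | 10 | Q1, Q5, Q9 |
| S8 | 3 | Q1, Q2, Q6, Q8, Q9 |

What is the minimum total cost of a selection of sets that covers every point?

7

S2, S5, S8 together cover every point (S2 ∪ S5 ∪ S8 = {Q1, Q2, Q3, Q4, Q5, Q6, Q7, Q8, Q9}); total cost 2 + 2 + 3 = 7.
No covering selection has total cost below 7.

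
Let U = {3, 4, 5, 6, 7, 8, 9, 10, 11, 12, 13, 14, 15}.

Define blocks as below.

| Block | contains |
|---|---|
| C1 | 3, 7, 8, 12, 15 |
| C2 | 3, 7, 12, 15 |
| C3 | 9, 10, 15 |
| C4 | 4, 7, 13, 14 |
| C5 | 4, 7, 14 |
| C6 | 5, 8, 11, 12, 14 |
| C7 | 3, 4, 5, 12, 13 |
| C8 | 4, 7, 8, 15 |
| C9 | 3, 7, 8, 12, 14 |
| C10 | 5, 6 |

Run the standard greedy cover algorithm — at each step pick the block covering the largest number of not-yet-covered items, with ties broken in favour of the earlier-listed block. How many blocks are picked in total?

5

Greedy: pick C1 (covers 5 new) → pick C4 (covers 3 new) → pick C3 (covers 2 new) → pick C6 (covers 2 new) → pick C10 (covers 1 new). Total picks: 5.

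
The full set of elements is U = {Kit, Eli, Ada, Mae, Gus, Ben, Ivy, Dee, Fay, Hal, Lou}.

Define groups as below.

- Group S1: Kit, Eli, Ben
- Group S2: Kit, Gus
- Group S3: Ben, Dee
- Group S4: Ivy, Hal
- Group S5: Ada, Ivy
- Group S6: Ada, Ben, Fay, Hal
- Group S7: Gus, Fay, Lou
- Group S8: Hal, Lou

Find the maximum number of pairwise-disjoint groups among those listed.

S2, S3, S5, S8 are pairwise disjoint (S2={Kit,Gus}; S3={Ben,Dee}; S5={Ada,Ivy}; S8={Hal,Lou}).
Every remaining group overlaps one of these, and no 5 of the listed groups are pairwise disjoint, so 4 is the maximum.

4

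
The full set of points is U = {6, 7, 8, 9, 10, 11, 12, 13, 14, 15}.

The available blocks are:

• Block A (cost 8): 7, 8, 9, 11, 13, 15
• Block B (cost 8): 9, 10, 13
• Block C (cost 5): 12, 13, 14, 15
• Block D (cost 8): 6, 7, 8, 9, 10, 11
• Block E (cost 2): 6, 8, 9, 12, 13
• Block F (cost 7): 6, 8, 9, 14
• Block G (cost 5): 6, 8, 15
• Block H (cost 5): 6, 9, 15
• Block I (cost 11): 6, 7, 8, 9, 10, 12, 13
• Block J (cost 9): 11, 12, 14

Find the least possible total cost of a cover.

13

C, D together cover every point (C ∪ D = {6, 7, 8, 9, 10, 11, 12, 13, 14, 15}); total cost 5 + 8 = 13.
The greedy pick E, C, D costs 15; no covering selection beats 13.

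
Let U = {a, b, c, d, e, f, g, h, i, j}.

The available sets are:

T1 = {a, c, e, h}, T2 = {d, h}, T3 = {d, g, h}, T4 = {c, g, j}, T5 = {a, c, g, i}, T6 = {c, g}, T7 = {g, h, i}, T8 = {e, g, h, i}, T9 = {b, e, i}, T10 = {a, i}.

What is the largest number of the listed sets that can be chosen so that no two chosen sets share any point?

T2, T4, T9 are pairwise disjoint (T2={d,h}; T4={c,g,j}; T9={b,e,i}).
Every remaining set overlaps one of these, and no 4 of the listed sets are pairwise disjoint, so 3 is the maximum.

3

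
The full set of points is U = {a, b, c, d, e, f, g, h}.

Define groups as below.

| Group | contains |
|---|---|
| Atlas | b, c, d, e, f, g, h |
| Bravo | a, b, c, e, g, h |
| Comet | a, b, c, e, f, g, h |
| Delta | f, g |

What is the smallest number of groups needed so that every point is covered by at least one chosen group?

2

Take {Atlas, Comet}. Their union is {a, b, c, d, e, f, g, h}, which is all 8 points.
No single group has all 8 points (the largest, Atlas, has 7), so 2 is optimal.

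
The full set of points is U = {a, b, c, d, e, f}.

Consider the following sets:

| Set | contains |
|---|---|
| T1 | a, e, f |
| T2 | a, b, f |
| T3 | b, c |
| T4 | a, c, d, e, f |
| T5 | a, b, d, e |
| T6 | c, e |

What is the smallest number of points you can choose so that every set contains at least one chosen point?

2

The 2 points {a, c} hit every set.
The sets T1, T3 are pairwise disjoint, so any hitting set needs a separate point for each — at least 2. Hence 2 is optimal.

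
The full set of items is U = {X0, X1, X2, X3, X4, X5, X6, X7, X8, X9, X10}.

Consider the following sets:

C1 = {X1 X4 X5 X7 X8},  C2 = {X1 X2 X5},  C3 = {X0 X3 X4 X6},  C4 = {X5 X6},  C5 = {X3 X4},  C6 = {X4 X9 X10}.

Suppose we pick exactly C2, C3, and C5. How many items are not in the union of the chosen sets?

4

Union of C2, C3, C5 = {X0, X1, X2, X3, X4, X5, X6}.
Not covered: X7, X8, X9, X10 — 4 items.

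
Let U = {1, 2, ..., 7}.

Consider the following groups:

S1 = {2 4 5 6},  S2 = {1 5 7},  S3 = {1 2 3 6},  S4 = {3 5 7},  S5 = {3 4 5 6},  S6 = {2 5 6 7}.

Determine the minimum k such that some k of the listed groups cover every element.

Take {S2, S5, S6}. Their union is {1, 2, 3, 4, 5, 6, 7}, which is all 7 elements.
No 2 of the 6 groups cover everything (all 15 combinations miss at least one element), so 3 is optimal.

3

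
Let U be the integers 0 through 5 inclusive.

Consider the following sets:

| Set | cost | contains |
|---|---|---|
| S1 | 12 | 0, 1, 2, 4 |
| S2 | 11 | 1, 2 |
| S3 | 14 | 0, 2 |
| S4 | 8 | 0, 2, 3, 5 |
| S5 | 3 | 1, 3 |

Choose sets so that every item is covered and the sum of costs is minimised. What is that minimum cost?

20

S1, S4 together cover every item (S1 ∪ S4 = {0, 1, 2, 3, 4, 5}); total cost 12 + 8 = 20.
The greedy pick S5, S4, S1 costs 23; no covering selection beats 20.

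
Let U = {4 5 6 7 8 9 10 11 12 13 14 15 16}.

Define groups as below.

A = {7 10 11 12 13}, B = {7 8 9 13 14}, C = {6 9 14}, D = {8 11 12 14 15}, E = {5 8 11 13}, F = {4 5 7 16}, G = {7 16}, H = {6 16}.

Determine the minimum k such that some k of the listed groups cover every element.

4

A and C and D and F together: A ∪ C ∪ D ∪ F = {4, 5, 6, 7, 8, 9, 10, 11, 12, 13, 14, 15, 16} — every element is covered.
Only A contains 10, so A is forced; the remaining 8 elements need at least 3 more groups (each remaining group adds at most 3) — so at least 4 groups are needed, and 4 is optimal.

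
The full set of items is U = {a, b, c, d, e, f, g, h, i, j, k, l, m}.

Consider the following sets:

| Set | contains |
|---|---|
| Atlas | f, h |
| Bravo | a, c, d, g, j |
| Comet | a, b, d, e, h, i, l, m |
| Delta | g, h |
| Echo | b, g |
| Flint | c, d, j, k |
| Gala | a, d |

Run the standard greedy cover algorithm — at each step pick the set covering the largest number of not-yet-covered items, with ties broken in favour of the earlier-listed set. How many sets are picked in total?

4

Greedy: pick Comet (covers 8 new) → pick Bravo (covers 3 new) → pick Atlas (covers 1 new) → pick Flint (covers 1 new). Total picks: 4.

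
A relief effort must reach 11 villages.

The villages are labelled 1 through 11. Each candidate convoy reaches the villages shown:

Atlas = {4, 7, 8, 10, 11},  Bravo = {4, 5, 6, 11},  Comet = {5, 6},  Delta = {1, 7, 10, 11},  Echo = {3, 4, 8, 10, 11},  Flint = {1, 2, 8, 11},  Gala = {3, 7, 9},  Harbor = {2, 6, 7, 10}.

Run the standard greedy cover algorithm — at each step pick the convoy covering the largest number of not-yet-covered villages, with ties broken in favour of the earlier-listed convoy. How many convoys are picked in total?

4

Greedy: pick Atlas (covers 5 new) → pick Bravo (covers 2 new) → pick Flint (covers 2 new) → pick Gala (covers 2 new). Total picks: 4.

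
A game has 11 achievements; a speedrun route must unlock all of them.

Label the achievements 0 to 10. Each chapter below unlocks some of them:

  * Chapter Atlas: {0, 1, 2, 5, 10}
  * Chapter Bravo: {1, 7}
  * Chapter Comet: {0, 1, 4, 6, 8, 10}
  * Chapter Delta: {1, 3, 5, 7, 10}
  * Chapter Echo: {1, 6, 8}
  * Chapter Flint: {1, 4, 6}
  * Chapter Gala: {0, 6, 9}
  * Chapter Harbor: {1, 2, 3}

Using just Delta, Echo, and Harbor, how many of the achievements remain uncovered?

Union of Delta, Echo, Harbor = {1, 2, 3, 5, 6, 7, 8, 10}.
Not covered: 0, 4, 9 — 3 achievements.

3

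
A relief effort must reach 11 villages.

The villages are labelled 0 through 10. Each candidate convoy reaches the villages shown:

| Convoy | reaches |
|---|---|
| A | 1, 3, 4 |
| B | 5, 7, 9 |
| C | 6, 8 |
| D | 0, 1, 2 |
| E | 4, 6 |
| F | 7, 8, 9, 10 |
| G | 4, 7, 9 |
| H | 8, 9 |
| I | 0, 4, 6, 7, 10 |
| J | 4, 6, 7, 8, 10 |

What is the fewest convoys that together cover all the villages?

4

A and B and D and J together: A ∪ B ∪ D ∪ J = {0, 1, 2, 3, 4, 5, 6, 7, 8, 9, 10} — every village is covered.
No 3 of the 10 convoys cover everything (all 120 combinations miss at least one village), so 4 is optimal.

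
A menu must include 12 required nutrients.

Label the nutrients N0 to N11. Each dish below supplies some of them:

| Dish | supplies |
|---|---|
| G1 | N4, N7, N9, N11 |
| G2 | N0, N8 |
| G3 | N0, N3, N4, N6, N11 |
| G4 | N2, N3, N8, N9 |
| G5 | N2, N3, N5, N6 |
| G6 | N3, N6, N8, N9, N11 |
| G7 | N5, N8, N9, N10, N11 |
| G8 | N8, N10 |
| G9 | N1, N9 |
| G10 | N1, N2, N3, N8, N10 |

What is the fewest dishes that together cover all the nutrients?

4

G1 and G2 and G5 and G10 together: G1 ∪ G2 ∪ G5 ∪ G10 = {N0, N1, N2, N3, N4, N5, N6, N7, N8, N9, N10, N11} — every nutrient is covered.
No 3 of the 10 dishes cover everything (all 120 combinations miss at least one nutrient), so 4 is optimal.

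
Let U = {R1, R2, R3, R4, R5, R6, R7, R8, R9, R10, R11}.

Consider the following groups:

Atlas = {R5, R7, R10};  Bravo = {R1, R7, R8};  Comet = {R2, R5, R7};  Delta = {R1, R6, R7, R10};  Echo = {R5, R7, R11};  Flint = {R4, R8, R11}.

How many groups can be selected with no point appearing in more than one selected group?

2

Comet, Flint are pairwise disjoint (Comet={R2,R5,R7}; Flint={R4,R8,R11}).
Every remaining group overlaps one of these, and no 3 of the listed groups are pairwise disjoint, so 2 is the maximum.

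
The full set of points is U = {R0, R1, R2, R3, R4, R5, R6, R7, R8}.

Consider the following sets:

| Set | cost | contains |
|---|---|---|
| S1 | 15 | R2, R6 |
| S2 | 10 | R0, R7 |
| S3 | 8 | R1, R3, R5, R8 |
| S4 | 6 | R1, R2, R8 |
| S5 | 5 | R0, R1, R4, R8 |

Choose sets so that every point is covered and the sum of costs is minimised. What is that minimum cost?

S1, S2, S3, S5 together cover every point (S1 ∪ S2 ∪ S3 ∪ S5 = {R0, R1, R2, R3, R4, R5, R6, R7, R8}); total cost 15 + 10 + 8 + 5 = 38.
The greedy pick S5, S3, S4, S2, S1 costs 44; no covering selection beats 38.

38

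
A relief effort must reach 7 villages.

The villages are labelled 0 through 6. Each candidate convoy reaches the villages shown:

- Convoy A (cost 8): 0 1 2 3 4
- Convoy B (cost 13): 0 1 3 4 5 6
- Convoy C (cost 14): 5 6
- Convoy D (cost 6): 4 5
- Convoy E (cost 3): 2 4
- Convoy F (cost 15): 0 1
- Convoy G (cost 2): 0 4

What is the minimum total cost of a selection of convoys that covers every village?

B, E together cover every village (B ∪ E = {0, 1, 2, 3, 4, 5, 6}); total cost 13 + 3 = 16.
The greedy pick G, A, D, B costs 29; no covering selection beats 16.

16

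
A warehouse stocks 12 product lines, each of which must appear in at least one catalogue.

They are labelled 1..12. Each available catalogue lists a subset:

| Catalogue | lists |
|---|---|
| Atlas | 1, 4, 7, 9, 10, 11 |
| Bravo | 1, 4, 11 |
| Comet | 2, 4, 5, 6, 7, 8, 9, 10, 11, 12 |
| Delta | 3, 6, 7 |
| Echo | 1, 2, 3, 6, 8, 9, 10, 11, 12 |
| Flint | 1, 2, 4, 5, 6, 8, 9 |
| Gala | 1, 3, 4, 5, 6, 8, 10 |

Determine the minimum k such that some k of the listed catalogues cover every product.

2

Take {Comet, Gala}. Their union is {1, 2, 3, 4, 5, 6, 7, 8, 9, 10, 11, 12}, which is all 12 products.
No single catalogue has all 12 products (the largest, Comet, has 10), so 2 is optimal.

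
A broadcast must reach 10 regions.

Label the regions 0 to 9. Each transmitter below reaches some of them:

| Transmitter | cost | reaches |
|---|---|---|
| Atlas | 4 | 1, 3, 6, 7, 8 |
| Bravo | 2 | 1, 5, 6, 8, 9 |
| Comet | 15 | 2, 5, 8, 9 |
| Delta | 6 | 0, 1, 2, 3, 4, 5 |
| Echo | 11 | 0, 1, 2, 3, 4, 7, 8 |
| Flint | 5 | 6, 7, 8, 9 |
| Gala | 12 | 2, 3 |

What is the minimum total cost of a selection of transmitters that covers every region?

11

Delta, Flint together cover every region (Delta ∪ Flint = {0, 1, 2, 3, 4, 5, 6, 7, 8, 9}); total cost 6 + 5 = 11.
The greedy pick Bravo, Delta, Atlas costs 12; no covering selection beats 11.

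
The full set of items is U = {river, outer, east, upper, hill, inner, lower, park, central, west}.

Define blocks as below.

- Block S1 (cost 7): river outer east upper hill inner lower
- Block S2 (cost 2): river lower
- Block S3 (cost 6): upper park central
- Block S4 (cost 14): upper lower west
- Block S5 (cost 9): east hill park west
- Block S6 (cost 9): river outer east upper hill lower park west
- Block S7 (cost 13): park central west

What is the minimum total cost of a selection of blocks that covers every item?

20

S1, S7 together cover every item (S1 ∪ S7 = {river, outer, east, upper, hill, inner, lower, park, central, west}); total cost 7 + 13 = 20.
The greedy pick S1, S3, S5 costs 22; no covering selection beats 20.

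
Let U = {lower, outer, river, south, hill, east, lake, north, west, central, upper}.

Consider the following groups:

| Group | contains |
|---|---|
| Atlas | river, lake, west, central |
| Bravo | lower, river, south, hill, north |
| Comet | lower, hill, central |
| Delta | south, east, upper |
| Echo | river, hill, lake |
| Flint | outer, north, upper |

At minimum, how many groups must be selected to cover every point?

Atlas, Bravo, Delta, and Flint cover everything between them: the union {lower, outer, river, south, hill, east, lake, north, west, central, upper} is all of U.
No 3 of the 6 groups cover everything (all 20 combinations miss at least one point), so 4 is optimal.

4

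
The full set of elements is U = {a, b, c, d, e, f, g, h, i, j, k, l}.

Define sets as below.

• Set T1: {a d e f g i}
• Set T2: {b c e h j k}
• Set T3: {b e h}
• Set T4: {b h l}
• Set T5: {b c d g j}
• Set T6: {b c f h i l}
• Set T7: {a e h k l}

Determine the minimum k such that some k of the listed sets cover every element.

3

Take {T1, T5, T7}. Their union is {a, b, c, d, e, f, g, h, i, j, k, l}, which is all 12 elements.
No 2 of the 7 sets cover everything (all 21 combinations miss at least one element), so 3 is optimal.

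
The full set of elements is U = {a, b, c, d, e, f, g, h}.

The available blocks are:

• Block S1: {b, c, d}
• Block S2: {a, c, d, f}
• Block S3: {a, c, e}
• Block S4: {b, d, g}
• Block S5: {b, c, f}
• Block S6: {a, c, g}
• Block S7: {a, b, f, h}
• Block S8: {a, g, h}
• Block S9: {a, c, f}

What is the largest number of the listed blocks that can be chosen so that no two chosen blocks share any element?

S5, S8 are pairwise disjoint (S5={b,c,f}; S8={a,g,h}).
Every remaining block overlaps one of these, and no 3 of the listed blocks are pairwise disjoint, so 2 is the maximum.

2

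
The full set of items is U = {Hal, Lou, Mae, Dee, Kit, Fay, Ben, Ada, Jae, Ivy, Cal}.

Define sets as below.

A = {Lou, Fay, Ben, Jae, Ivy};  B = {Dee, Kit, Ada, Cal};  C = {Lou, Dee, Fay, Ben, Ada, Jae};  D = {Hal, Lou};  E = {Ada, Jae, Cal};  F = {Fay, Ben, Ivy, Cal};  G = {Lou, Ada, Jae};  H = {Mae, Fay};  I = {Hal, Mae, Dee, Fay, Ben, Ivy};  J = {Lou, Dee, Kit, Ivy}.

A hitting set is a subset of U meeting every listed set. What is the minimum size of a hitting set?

T = {Lou, Mae, Cal} meets every set (each contains at least one member of T), and |T| = 3.
The sets B, D, H are pairwise disjoint, so any hitting set needs a separate item for each — at least 3. Hence 3 is optimal.

3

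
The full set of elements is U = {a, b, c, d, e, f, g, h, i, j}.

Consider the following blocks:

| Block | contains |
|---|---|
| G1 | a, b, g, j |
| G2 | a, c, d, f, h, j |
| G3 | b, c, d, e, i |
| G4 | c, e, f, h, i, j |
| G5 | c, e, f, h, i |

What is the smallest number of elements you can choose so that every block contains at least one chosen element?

2

Take T = {c, j}. Each listed block contains at least one of these, so T is a hitting set of size 2.
The blocks G1, G5 are pairwise disjoint, so any hitting set needs a separate element for each — at least 2. Hence 2 is optimal.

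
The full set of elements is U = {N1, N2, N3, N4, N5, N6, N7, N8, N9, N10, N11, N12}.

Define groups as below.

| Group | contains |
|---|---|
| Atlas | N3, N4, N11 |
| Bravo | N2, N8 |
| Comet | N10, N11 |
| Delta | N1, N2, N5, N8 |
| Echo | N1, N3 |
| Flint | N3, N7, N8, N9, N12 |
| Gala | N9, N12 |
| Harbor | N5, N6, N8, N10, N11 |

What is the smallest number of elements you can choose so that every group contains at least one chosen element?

H = {N1, N2, N9, N11} meets every group (each contains at least one member of H), and |H| = 4.
The groups Bravo, Comet, Echo, Gala are pairwise disjoint, so any hitting set needs a separate element for each — at least 4. Hence 4 is optimal.

4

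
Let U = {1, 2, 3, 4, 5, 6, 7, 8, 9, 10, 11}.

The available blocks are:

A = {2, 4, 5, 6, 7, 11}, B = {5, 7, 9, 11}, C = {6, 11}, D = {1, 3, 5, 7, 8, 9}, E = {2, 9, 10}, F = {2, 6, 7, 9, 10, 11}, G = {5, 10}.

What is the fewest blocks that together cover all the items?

3

A, D, and E cover everything between them: the union {1, 2, 3, 4, 5, 6, 7, 8, 9, 10, 11} is all of U.
Only D contains 1, so D is forced; the remaining 5 items need at least 2 more blocks (each remaining block adds at most 4) — so at least 3 blocks are needed, and 3 is optimal.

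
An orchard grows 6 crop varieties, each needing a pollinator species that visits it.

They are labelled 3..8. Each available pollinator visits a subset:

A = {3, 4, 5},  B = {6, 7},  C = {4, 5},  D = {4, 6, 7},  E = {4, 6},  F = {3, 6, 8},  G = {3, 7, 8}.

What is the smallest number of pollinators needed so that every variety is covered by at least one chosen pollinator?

A and D and G together: A ∪ D ∪ G = {3, 4, 5, 6, 7, 8} — every variety is covered.
No 2 of the 7 pollinators cover everything (all 21 combinations miss at least one variety), so 3 is optimal.

3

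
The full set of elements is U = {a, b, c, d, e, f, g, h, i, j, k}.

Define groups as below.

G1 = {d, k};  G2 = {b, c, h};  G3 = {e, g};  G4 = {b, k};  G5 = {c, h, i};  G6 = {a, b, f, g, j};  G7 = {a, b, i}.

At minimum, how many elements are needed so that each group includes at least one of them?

4

The 4 elements {b, c, d, e} hit every group.
No choice of 3 elements meets every group, so 4 is the minimum.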